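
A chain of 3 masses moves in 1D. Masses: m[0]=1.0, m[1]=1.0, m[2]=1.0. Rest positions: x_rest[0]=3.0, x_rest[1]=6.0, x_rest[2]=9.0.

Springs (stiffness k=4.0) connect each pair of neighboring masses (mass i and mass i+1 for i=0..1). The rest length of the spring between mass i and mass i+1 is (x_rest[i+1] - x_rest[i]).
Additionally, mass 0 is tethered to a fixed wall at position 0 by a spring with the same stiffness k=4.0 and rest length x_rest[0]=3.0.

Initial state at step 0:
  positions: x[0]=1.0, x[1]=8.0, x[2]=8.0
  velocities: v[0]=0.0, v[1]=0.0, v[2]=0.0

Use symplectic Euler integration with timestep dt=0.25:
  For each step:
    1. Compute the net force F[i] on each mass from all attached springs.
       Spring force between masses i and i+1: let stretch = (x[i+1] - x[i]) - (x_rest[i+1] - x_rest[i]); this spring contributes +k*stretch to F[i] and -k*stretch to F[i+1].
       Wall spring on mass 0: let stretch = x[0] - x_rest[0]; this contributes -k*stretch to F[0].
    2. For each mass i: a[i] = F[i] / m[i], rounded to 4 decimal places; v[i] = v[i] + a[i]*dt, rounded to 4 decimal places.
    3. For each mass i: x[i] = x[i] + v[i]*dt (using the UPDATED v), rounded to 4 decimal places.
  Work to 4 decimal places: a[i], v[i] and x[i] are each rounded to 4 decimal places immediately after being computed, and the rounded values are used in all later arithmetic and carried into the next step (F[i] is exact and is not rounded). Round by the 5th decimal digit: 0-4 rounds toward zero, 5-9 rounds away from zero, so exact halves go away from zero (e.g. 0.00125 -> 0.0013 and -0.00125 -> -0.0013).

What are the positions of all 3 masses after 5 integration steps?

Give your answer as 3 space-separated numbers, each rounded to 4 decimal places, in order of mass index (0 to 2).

Answer: 2.3223 7.0537 8.3594

Derivation:
Step 0: x=[1.0000 8.0000 8.0000] v=[0.0000 0.0000 0.0000]
Step 1: x=[2.5000 6.2500 8.7500] v=[6.0000 -7.0000 3.0000]
Step 2: x=[4.3125 4.1875 9.6250] v=[7.2500 -8.2500 3.5000]
Step 3: x=[5.0156 3.5156 9.8906] v=[2.8125 -2.6875 1.0625]
Step 4: x=[4.0898 4.8125 9.3125] v=[-3.7031 5.1875 -2.3125]
Step 5: x=[2.3223 7.0537 8.3594] v=[-7.0702 8.9648 -3.8125]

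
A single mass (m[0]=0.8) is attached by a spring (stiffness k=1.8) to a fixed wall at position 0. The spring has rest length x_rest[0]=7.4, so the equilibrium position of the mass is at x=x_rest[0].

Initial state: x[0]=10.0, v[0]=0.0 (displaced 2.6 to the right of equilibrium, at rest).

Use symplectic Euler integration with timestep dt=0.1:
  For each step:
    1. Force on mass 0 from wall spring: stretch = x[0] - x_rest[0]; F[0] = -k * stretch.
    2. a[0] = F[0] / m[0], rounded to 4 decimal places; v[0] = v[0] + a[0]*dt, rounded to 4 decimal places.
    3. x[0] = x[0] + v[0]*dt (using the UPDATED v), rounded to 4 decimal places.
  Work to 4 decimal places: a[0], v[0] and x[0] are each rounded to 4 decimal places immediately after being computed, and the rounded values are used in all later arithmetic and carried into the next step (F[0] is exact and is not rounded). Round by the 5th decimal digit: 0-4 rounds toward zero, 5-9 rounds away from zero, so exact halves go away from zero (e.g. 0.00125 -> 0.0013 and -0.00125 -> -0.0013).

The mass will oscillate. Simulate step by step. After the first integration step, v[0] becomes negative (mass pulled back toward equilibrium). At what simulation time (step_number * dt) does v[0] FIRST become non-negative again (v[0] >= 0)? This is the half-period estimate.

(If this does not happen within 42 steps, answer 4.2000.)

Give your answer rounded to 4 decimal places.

Step 0: x=[10.0000] v=[0.0000]
Step 1: x=[9.9415] v=[-0.5850]
Step 2: x=[9.8258] v=[-1.1568]
Step 3: x=[9.6555] v=[-1.7026]
Step 4: x=[9.4345] v=[-2.2101]
Step 5: x=[9.1677] v=[-2.6679]
Step 6: x=[8.8611] v=[-3.0656]
Step 7: x=[8.5217] v=[-3.3944]
Step 8: x=[8.1570] v=[-3.6468]
Step 9: x=[7.7753] v=[-3.8171]
Step 10: x=[7.3852] v=[-3.9015]
Step 11: x=[6.9954] v=[-3.8982]
Step 12: x=[6.6147] v=[-3.8072]
Step 13: x=[6.2517] v=[-3.6305]
Step 14: x=[5.9145] v=[-3.3721]
Step 15: x=[5.6107] v=[-3.0379]
Step 16: x=[5.3472] v=[-2.6353]
Step 17: x=[5.1299] v=[-2.1734]
Step 18: x=[4.9636] v=[-1.6626]
Step 19: x=[4.8522] v=[-1.1144]
Step 20: x=[4.7981] v=[-0.5411]
Step 21: x=[4.8025] v=[0.0443]
First v>=0 after going negative at step 21, time=2.1000

Answer: 2.1000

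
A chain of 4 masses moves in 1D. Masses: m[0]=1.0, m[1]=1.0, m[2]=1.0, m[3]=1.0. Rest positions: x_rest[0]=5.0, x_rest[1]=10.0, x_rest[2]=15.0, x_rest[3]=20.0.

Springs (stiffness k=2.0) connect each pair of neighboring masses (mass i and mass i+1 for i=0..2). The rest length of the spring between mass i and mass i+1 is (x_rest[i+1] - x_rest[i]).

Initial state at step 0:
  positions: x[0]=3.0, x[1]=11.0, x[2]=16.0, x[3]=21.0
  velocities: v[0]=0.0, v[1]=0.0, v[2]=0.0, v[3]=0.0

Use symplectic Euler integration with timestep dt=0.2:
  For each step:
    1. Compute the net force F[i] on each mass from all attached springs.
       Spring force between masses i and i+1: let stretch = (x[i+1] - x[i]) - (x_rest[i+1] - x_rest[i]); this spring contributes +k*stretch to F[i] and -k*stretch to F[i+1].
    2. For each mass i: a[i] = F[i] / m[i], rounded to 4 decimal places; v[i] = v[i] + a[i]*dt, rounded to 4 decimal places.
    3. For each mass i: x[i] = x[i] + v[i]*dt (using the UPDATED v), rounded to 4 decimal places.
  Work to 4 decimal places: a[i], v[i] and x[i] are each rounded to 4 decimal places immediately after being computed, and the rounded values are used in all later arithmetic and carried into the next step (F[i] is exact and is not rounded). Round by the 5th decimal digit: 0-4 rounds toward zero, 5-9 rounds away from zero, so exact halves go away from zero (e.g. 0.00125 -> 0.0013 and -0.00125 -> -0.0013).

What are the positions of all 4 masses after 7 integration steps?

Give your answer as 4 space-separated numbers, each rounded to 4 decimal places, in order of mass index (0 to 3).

Step 0: x=[3.0000 11.0000 16.0000 21.0000] v=[0.0000 0.0000 0.0000 0.0000]
Step 1: x=[3.2400 10.7600 16.0000 21.0000] v=[1.2000 -1.2000 0.0000 0.0000]
Step 2: x=[3.6816 10.3376 15.9808 21.0000] v=[2.2080 -2.1120 -0.0960 0.0000]
Step 3: x=[4.2557 9.8342 15.9117 20.9985] v=[2.8704 -2.5171 -0.3456 -0.0077]
Step 4: x=[4.8761 9.3707 15.7633 20.9900] v=[3.1018 -2.3175 -0.7419 -0.0424]
Step 5: x=[5.4560 9.0590 15.5216 20.9634] v=[2.8996 -1.5583 -1.2083 -0.1331]
Step 6: x=[5.9242 8.9761 15.1983 20.9014] v=[2.3408 -0.4145 -1.6166 -0.3098]
Step 7: x=[6.2365 9.1468 14.8335 20.7832] v=[1.5616 0.8536 -1.8242 -0.5910]

Answer: 6.2365 9.1468 14.8335 20.7832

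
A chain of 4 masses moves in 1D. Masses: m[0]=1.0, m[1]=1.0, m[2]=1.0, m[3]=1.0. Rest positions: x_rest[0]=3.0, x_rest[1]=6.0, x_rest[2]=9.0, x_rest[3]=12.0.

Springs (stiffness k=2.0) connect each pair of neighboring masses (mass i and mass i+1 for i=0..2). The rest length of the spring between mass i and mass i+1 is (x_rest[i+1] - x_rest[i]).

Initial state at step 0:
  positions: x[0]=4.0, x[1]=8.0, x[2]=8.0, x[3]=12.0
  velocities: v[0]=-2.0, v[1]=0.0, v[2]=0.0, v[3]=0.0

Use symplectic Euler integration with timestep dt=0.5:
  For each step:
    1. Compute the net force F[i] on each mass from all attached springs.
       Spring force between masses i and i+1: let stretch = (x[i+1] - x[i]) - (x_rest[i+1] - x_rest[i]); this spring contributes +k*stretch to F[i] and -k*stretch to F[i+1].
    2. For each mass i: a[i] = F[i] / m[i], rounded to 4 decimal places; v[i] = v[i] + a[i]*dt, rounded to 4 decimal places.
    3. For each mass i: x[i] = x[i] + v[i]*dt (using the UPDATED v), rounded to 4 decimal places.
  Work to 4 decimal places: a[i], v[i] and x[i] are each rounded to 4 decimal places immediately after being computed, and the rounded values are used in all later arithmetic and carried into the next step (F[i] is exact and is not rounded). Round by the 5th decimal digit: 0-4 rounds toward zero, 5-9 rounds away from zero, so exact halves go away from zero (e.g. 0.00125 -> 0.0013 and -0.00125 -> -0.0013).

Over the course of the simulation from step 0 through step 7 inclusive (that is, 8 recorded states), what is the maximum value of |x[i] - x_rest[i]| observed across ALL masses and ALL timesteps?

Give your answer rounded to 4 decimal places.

Step 0: x=[4.0000 8.0000 8.0000 12.0000] v=[-2.0000 0.0000 0.0000 0.0000]
Step 1: x=[3.5000 6.0000 10.0000 11.5000] v=[-1.0000 -4.0000 4.0000 -1.0000]
Step 2: x=[2.7500 4.7500 10.7500 11.7500] v=[-1.5000 -2.5000 1.5000 0.5000]
Step 3: x=[1.5000 5.5000 9.0000 13.0000] v=[-2.5000 1.5000 -3.5000 2.5000]
Step 4: x=[0.7500 6.0000 7.5000 13.7500] v=[-1.5000 1.0000 -3.0000 1.5000]
Step 5: x=[1.1250 4.6250 8.3750 12.8750] v=[0.7500 -2.7500 1.7500 -1.7500]
Step 6: x=[1.7500 3.3750 9.6250 11.2500] v=[1.2500 -2.5000 2.5000 -3.2500]
Step 7: x=[1.6875 4.4375 8.5625 10.3125] v=[-0.1250 2.1250 -2.1250 -1.8750]
Max displacement = 2.6250

Answer: 2.6250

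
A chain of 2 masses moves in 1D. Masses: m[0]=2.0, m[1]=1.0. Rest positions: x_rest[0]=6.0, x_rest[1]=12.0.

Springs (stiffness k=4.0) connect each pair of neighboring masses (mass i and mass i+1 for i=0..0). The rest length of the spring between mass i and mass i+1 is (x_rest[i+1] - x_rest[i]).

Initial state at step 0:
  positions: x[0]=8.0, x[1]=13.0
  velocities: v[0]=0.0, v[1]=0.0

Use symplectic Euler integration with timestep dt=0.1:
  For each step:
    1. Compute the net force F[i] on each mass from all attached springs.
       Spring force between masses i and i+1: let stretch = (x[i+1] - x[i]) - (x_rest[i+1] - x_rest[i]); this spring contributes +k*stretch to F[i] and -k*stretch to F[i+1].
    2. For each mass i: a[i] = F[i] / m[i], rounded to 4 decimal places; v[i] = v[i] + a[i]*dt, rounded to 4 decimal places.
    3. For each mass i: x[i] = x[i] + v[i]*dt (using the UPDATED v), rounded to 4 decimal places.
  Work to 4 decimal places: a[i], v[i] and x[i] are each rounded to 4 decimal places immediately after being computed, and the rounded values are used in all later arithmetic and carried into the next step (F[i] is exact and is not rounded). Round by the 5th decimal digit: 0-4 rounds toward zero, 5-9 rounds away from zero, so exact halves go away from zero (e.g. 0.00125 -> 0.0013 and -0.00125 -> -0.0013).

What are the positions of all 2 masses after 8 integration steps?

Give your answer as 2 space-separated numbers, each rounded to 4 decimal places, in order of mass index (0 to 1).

Answer: 7.5007 13.9984

Derivation:
Step 0: x=[8.0000 13.0000] v=[0.0000 0.0000]
Step 1: x=[7.9800 13.0400] v=[-0.2000 0.4000]
Step 2: x=[7.9412 13.1176] v=[-0.3880 0.7760]
Step 3: x=[7.8859 13.2281] v=[-0.5527 1.1054]
Step 4: x=[7.8175 13.3650] v=[-0.6843 1.3685]
Step 5: x=[7.7400 13.5200] v=[-0.7748 1.5495]
Step 6: x=[7.6581 13.6838] v=[-0.8188 1.6375]
Step 7: x=[7.5767 13.8465] v=[-0.8137 1.6272]
Step 8: x=[7.5007 13.9984] v=[-0.7597 1.5193]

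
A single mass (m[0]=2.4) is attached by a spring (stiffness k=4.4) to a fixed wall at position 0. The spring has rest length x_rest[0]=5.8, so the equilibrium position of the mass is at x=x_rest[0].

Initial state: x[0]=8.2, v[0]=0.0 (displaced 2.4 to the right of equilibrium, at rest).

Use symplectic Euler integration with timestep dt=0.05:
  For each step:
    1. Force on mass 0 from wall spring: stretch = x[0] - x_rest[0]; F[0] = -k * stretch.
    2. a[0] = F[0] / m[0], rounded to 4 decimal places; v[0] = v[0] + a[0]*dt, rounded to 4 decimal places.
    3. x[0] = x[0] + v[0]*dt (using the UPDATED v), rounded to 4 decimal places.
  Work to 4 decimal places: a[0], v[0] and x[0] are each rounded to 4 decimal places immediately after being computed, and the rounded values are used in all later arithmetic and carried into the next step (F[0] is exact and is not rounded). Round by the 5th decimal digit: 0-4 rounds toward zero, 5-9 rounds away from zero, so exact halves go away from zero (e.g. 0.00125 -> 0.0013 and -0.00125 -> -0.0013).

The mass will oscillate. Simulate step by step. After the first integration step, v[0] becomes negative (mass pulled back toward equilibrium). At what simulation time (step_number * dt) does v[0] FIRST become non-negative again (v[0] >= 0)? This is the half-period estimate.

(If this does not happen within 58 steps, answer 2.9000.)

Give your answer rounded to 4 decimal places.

Answer: 2.3500

Derivation:
Step 0: x=[8.2000] v=[0.0000]
Step 1: x=[8.1890] v=[-0.2200]
Step 2: x=[8.1671] v=[-0.4390]
Step 3: x=[8.1343] v=[-0.6560]
Step 4: x=[8.0908] v=[-0.8700]
Step 5: x=[8.0368] v=[-1.0800]
Step 6: x=[7.9726] v=[-1.2850]
Step 7: x=[7.8984] v=[-1.4842]
Step 8: x=[7.8146] v=[-1.6766]
Step 9: x=[7.7215] v=[-1.8613]
Step 10: x=[7.6196] v=[-2.0374]
Step 11: x=[7.5094] v=[-2.2042]
Step 12: x=[7.3914] v=[-2.3609]
Step 13: x=[7.2661] v=[-2.5068]
Step 14: x=[7.1340] v=[-2.6412]
Step 15: x=[6.9958] v=[-2.7635]
Step 16: x=[6.8521] v=[-2.8731]
Step 17: x=[6.7036] v=[-2.9695]
Step 18: x=[6.5510] v=[-3.0523]
Step 19: x=[6.3949] v=[-3.1211]
Step 20: x=[6.2361] v=[-3.1756]
Step 21: x=[6.0753] v=[-3.2156]
Step 22: x=[5.9133] v=[-3.2408]
Step 23: x=[5.7507] v=[-3.2512]
Step 24: x=[5.5884] v=[-3.2467]
Step 25: x=[5.4270] v=[-3.2273]
Step 26: x=[5.2673] v=[-3.1931]
Step 27: x=[5.1101] v=[-3.1443]
Step 28: x=[4.9560] v=[-3.0811]
Step 29: x=[4.8058] v=[-3.0037]
Step 30: x=[4.6602] v=[-2.9126]
Step 31: x=[4.5198] v=[-2.8081]
Step 32: x=[4.3853] v=[-2.6908]
Step 33: x=[4.2572] v=[-2.5611]
Step 34: x=[4.1362] v=[-2.4197]
Step 35: x=[4.0228] v=[-2.2672]
Step 36: x=[3.9176] v=[-2.1043]
Step 37: x=[3.8210] v=[-1.9317]
Step 38: x=[3.7335] v=[-1.7503]
Step 39: x=[3.6555] v=[-1.5609]
Step 40: x=[3.5873] v=[-1.3643]
Step 41: x=[3.5292] v=[-1.1615]
Step 42: x=[3.4815] v=[-0.9533]
Step 43: x=[3.4445] v=[-0.7408]
Step 44: x=[3.4183] v=[-0.5249]
Step 45: x=[3.4030] v=[-0.3066]
Step 46: x=[3.3987] v=[-0.0869]
Step 47: x=[3.4054] v=[0.1332]
First v>=0 after going negative at step 47, time=2.3500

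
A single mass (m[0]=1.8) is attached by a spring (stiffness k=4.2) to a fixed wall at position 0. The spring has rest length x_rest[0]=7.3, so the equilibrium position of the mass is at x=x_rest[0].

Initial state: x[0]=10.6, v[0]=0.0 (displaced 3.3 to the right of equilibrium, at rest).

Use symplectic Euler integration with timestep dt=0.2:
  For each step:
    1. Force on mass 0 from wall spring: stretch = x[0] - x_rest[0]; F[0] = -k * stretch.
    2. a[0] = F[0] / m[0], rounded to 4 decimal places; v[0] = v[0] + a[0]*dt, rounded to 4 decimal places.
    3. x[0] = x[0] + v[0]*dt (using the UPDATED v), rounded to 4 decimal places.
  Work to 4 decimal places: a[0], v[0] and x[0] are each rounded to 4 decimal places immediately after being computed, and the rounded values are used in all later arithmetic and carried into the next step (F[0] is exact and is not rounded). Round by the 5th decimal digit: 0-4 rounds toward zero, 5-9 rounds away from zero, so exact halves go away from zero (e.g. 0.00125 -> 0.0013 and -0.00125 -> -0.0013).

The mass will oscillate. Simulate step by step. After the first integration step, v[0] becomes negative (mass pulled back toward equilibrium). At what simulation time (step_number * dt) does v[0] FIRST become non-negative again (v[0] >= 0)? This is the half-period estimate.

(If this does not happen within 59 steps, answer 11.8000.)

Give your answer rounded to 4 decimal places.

Step 0: x=[10.6000] v=[0.0000]
Step 1: x=[10.2920] v=[-1.5400]
Step 2: x=[9.7047] v=[-2.9363]
Step 3: x=[8.8930] v=[-4.0585]
Step 4: x=[7.9326] v=[-4.8019]
Step 5: x=[6.9132] v=[-5.0971]
Step 6: x=[5.9299] v=[-4.9166]
Step 7: x=[5.0745] v=[-4.2772]
Step 8: x=[4.4268] v=[-3.2386]
Step 9: x=[4.0472] v=[-1.8978]
Step 10: x=[3.9712] v=[-0.3798]
Step 11: x=[4.2059] v=[1.1736]
First v>=0 after going negative at step 11, time=2.2000

Answer: 2.2000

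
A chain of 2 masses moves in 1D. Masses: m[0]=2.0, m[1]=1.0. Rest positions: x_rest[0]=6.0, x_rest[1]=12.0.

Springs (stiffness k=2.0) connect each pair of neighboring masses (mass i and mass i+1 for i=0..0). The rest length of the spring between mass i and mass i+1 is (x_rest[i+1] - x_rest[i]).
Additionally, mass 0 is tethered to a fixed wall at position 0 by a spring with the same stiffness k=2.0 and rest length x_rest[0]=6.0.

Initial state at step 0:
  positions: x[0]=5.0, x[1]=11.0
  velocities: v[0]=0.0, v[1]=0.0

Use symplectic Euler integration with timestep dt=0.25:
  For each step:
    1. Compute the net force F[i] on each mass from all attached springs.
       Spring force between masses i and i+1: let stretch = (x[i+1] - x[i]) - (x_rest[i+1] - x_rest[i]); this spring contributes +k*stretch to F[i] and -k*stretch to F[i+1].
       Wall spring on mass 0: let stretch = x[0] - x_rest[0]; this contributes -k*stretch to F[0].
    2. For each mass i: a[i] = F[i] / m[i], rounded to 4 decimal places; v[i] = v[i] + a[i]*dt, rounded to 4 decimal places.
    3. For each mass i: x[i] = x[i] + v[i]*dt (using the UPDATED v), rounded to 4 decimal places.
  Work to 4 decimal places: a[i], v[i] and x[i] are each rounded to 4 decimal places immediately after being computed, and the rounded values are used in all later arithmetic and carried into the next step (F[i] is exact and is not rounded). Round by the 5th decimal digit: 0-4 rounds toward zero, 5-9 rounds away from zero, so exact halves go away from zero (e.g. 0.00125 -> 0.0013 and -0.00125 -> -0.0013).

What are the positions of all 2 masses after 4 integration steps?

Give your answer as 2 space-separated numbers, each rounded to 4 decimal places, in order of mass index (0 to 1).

Answer: 5.5178 11.1040

Derivation:
Step 0: x=[5.0000 11.0000] v=[0.0000 0.0000]
Step 1: x=[5.0625 11.0000] v=[0.2500 0.0000]
Step 2: x=[5.1797 11.0078] v=[0.4688 0.0313]
Step 3: x=[5.3374 11.0371] v=[0.6309 0.1173]
Step 4: x=[5.5178 11.1040] v=[0.7215 0.2675]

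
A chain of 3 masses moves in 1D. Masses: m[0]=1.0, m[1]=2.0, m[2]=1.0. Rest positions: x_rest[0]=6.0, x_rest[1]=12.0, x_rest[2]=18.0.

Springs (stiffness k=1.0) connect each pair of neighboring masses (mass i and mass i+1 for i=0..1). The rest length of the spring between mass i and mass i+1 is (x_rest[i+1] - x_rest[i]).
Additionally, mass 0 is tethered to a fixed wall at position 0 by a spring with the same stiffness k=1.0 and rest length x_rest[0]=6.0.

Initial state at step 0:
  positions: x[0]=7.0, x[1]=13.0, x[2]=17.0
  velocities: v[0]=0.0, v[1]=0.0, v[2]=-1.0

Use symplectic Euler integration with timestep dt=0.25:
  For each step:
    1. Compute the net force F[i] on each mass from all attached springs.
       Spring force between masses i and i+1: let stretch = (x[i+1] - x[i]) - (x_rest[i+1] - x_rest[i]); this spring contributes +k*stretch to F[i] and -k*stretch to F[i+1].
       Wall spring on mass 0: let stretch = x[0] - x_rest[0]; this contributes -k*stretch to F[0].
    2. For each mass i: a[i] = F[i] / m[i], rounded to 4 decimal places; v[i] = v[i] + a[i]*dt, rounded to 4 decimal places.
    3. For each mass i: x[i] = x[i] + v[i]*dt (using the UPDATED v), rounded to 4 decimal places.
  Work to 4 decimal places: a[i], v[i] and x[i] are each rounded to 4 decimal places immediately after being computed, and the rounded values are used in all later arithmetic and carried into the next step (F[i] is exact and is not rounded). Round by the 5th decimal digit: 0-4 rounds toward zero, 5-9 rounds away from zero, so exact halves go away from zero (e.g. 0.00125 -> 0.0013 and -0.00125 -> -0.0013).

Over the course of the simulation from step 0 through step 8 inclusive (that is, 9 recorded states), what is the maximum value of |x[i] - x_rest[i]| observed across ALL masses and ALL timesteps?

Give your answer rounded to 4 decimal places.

Step 0: x=[7.0000 13.0000 17.0000] v=[0.0000 0.0000 -1.0000]
Step 1: x=[6.9375 12.9375 16.8750] v=[-0.2500 -0.2500 -0.5000]
Step 2: x=[6.8164 12.8106 16.8789] v=[-0.4844 -0.5078 0.0156]
Step 3: x=[6.6439 12.6235 17.0035] v=[-0.6900 -0.7486 0.4985]
Step 4: x=[6.4299 12.3864 17.2294] v=[-0.8561 -0.9486 0.9035]
Step 5: x=[6.1863 12.1145 17.5276] v=[-0.9745 -1.0878 1.1928]
Step 6: x=[5.9266 11.8265 17.8625] v=[-1.0390 -1.1522 1.3395]
Step 7: x=[5.6652 11.5427 18.1951] v=[-1.0457 -1.1352 1.3305]
Step 8: x=[5.4171 11.2831 18.4870] v=[-0.9926 -1.0383 1.1674]
Max displacement = 1.1250

Answer: 1.1250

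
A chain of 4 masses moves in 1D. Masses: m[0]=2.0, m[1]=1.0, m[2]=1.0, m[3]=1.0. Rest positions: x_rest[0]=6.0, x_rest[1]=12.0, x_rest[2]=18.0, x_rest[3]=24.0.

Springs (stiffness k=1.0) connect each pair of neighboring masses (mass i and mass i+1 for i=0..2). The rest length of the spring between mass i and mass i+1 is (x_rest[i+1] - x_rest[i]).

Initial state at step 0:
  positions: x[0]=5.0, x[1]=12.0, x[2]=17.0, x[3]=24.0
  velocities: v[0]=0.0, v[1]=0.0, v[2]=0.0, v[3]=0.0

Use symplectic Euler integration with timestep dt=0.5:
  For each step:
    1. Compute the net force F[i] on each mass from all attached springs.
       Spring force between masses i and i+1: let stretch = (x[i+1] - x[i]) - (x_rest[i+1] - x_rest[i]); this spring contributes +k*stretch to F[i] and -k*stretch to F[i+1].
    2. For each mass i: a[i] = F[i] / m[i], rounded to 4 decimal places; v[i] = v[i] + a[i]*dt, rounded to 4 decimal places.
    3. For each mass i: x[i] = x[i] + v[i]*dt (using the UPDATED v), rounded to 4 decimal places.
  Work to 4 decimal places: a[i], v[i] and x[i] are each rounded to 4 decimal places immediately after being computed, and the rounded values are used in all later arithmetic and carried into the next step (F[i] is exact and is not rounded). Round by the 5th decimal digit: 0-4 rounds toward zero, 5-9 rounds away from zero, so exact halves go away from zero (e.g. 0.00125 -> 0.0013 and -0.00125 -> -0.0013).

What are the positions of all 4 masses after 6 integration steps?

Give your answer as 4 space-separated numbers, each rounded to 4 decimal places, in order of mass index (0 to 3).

Step 0: x=[5.0000 12.0000 17.0000 24.0000] v=[0.0000 0.0000 0.0000 0.0000]
Step 1: x=[5.1250 11.5000 17.5000 23.7500] v=[0.2500 -1.0000 1.0000 -0.5000]
Step 2: x=[5.2969 10.9063 18.0625 23.4375] v=[0.3438 -1.1875 1.1250 -0.6250]
Step 3: x=[5.4200 10.6993 18.1797 23.2813] v=[0.2462 -0.4141 0.2344 -0.3125]
Step 4: x=[5.4530 11.0426 17.7022 23.3497] v=[0.0660 0.6865 -0.9550 0.1367]
Step 5: x=[5.4347 11.6534 16.9717 23.5062] v=[-0.0366 1.2215 -1.4611 0.3130]
Step 6: x=[5.4438 12.0391 16.5452 23.5291] v=[0.0181 0.7713 -0.8530 0.0458]

Answer: 5.4438 12.0391 16.5452 23.5291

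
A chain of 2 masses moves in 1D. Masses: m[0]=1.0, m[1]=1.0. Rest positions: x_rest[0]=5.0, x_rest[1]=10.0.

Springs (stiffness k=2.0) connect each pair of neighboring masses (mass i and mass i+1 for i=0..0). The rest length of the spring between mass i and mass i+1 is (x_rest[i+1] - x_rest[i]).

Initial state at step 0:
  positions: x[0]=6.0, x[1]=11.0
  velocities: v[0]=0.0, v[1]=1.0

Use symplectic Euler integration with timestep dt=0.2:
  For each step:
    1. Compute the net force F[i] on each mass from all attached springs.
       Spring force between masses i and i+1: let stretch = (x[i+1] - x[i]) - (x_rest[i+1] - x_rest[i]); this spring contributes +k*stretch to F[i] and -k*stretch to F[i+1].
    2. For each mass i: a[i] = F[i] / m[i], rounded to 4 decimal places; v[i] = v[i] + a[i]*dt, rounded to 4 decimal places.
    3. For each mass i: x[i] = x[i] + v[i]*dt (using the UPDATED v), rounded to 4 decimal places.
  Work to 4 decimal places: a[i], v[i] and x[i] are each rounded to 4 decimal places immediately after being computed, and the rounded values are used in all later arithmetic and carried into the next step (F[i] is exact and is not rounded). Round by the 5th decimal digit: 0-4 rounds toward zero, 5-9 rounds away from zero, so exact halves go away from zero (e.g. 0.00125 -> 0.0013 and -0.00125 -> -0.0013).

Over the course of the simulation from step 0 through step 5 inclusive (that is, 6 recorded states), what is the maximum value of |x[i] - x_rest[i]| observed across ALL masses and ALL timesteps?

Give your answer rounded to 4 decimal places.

Answer: 1.7306

Derivation:
Step 0: x=[6.0000 11.0000] v=[0.0000 1.0000]
Step 1: x=[6.0000 11.2000] v=[0.0000 1.0000]
Step 2: x=[6.0160 11.3840] v=[0.0800 0.9200]
Step 3: x=[6.0614 11.5386] v=[0.2272 0.7728]
Step 4: x=[6.1450 11.6550] v=[0.4181 0.5819]
Step 5: x=[6.2694 11.7306] v=[0.6221 0.3779]
Max displacement = 1.7306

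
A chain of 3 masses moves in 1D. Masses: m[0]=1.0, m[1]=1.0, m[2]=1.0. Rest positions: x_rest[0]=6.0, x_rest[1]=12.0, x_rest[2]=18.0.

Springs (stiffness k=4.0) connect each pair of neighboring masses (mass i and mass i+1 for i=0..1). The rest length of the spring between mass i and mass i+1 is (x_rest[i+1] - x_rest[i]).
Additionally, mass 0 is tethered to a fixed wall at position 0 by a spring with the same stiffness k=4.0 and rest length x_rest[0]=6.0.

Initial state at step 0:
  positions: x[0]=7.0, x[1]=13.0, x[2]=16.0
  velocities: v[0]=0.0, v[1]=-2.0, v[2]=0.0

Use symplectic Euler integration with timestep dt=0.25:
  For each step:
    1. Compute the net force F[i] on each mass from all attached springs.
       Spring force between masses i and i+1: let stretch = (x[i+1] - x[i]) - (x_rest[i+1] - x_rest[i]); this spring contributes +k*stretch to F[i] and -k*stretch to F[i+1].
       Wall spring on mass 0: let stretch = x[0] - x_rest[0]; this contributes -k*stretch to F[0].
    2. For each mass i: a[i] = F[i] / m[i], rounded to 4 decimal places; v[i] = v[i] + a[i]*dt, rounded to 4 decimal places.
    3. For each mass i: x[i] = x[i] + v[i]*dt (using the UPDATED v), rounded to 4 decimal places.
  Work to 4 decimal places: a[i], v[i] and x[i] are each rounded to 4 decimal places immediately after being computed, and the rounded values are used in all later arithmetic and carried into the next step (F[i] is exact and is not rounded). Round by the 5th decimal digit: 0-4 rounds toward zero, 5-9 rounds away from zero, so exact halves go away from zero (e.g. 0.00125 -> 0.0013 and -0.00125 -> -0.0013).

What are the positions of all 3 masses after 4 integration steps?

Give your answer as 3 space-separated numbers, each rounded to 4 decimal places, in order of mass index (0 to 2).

Answer: 3.8789 10.2813 18.5039

Derivation:
Step 0: x=[7.0000 13.0000 16.0000] v=[0.0000 -2.0000 0.0000]
Step 1: x=[6.7500 11.7500 16.7500] v=[-1.0000 -5.0000 3.0000]
Step 2: x=[6.0625 10.5000 17.7500] v=[-2.7500 -5.0000 4.0000]
Step 3: x=[4.9688 9.9531 18.4375] v=[-4.3750 -2.1875 2.7500]
Step 4: x=[3.8789 10.2813 18.5039] v=[-4.3595 1.3126 0.2656]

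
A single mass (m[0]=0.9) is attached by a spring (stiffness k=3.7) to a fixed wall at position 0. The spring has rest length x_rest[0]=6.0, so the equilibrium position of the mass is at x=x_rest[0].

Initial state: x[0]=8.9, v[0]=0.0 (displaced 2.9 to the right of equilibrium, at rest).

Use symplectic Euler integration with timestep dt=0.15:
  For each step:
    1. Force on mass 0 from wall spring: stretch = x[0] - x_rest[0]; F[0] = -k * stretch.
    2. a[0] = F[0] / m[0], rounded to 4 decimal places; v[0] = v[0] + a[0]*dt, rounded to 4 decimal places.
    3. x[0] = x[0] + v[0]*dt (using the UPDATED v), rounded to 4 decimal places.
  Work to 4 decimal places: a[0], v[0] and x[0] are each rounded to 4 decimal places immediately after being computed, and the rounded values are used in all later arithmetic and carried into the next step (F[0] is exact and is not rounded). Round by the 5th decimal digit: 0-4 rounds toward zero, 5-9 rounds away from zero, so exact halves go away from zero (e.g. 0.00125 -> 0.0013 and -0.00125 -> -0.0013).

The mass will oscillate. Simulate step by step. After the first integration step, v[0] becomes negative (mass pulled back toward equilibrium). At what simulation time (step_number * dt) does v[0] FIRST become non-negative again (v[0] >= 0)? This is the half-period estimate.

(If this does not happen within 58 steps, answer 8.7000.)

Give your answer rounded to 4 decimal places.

Step 0: x=[8.9000] v=[0.0000]
Step 1: x=[8.6318] v=[-1.7883]
Step 2: x=[8.1201] v=[-3.4112]
Step 3: x=[7.4123] v=[-4.7186]
Step 4: x=[6.5739] v=[-5.5895]
Step 5: x=[5.6824] v=[-5.9434]
Step 6: x=[4.8203] v=[-5.7475]
Step 7: x=[4.0673] v=[-5.0200]
Step 8: x=[3.4931] v=[-3.8282]
Step 9: x=[3.1508] v=[-2.2823]
Step 10: x=[3.0720] v=[-0.5253]
Step 11: x=[3.2640] v=[1.2803]
First v>=0 after going negative at step 11, time=1.6500

Answer: 1.6500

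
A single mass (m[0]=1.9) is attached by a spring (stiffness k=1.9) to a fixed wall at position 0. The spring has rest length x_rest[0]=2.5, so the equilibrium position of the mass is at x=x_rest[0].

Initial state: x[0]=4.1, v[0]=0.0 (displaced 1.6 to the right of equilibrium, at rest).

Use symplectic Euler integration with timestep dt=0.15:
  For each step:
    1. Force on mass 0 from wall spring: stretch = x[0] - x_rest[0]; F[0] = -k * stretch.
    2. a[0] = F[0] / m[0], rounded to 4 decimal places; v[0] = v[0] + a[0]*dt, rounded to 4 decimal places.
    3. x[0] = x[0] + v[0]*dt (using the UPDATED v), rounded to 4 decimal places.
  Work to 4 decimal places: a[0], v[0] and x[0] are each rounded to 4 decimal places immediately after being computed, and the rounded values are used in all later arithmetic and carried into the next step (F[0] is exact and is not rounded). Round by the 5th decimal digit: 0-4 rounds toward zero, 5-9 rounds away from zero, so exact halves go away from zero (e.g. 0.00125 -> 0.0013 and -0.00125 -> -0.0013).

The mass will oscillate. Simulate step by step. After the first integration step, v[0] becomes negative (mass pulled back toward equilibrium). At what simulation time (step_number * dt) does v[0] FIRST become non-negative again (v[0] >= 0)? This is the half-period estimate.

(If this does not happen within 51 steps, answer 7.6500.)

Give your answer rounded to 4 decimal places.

Answer: 3.1500

Derivation:
Step 0: x=[4.1000] v=[0.0000]
Step 1: x=[4.0640] v=[-0.2400]
Step 2: x=[3.9928] v=[-0.4746]
Step 3: x=[3.8880] v=[-0.6985]
Step 4: x=[3.7520] v=[-0.9067]
Step 5: x=[3.5878] v=[-1.0945]
Step 6: x=[3.3991] v=[-1.2577]
Step 7: x=[3.1902] v=[-1.3926]
Step 8: x=[2.9658] v=[-1.4961]
Step 9: x=[2.7309] v=[-1.5660]
Step 10: x=[2.4908] v=[-1.6006]
Step 11: x=[2.2509] v=[-1.5992]
Step 12: x=[2.0166] v=[-1.5618]
Step 13: x=[1.7932] v=[-1.4893]
Step 14: x=[1.5857] v=[-1.3833]
Step 15: x=[1.3988] v=[-1.2462]
Step 16: x=[1.2367] v=[-1.0810]
Step 17: x=[1.1030] v=[-0.8915]
Step 18: x=[1.0007] v=[-0.6820]
Step 19: x=[0.9321] v=[-0.4571]
Step 20: x=[0.8988] v=[-0.2219]
Step 21: x=[0.9015] v=[0.0183]
First v>=0 after going negative at step 21, time=3.1500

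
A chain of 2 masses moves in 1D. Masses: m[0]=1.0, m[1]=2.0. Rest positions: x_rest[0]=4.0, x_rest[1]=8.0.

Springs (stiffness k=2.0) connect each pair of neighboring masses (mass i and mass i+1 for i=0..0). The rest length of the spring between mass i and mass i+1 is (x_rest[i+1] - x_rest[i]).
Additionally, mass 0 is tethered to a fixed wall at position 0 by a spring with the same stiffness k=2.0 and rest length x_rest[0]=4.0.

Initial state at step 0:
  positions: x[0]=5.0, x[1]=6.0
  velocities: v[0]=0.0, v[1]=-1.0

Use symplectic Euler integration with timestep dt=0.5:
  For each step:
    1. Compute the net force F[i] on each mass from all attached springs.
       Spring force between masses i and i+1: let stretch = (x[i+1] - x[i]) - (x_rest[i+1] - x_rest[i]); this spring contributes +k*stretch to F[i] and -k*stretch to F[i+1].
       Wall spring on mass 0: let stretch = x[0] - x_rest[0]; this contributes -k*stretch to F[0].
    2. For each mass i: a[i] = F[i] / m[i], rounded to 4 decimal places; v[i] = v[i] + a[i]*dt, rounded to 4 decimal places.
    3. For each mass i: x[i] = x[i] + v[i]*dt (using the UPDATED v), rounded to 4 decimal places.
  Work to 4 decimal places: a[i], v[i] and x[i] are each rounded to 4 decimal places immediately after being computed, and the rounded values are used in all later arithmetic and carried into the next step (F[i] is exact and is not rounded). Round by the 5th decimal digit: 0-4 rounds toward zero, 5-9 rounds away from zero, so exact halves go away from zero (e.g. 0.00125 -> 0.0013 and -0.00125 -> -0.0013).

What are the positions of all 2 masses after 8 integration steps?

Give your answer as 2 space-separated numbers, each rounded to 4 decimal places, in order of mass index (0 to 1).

Answer: 2.4242 9.3924

Derivation:
Step 0: x=[5.0000 6.0000] v=[0.0000 -1.0000]
Step 1: x=[3.0000 6.2500] v=[-4.0000 0.5000]
Step 2: x=[1.1250 6.6875] v=[-3.7500 0.8750]
Step 3: x=[1.4688 6.7344] v=[0.6875 0.0938]
Step 4: x=[3.7110 6.4649] v=[4.4843 -0.5390]
Step 5: x=[5.4746 6.5070] v=[3.5272 0.0841]
Step 6: x=[5.0171 7.2910] v=[-0.9150 1.5679]
Step 7: x=[3.1880 8.5065] v=[-3.6582 2.4310]
Step 8: x=[2.4242 9.3924] v=[-1.5277 1.7718]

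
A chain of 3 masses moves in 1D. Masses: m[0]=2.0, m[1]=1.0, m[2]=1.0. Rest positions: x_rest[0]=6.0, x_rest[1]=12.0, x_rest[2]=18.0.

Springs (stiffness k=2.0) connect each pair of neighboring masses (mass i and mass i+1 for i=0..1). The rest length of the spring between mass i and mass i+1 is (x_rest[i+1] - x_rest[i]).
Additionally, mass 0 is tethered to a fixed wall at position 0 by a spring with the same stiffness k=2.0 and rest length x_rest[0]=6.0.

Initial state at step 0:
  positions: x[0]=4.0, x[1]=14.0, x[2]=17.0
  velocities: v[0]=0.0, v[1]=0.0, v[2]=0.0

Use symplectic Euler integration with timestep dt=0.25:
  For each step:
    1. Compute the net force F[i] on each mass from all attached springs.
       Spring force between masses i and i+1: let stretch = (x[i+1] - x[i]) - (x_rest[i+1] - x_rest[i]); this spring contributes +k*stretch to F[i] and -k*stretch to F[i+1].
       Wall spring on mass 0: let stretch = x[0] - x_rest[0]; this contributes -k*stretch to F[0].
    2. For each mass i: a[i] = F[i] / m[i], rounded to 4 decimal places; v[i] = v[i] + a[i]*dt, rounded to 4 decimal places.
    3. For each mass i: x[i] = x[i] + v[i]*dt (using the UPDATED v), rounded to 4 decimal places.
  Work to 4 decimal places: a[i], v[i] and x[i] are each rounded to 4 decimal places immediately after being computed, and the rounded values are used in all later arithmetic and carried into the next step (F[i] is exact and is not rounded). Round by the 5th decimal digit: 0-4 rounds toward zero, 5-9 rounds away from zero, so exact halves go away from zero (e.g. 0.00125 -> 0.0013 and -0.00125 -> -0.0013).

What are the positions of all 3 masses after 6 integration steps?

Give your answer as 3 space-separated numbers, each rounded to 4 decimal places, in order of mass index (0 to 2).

Step 0: x=[4.0000 14.0000 17.0000] v=[0.0000 0.0000 0.0000]
Step 1: x=[4.3750 13.1250 17.3750] v=[1.5000 -3.5000 1.5000]
Step 2: x=[5.0235 11.6875 17.9688] v=[2.5938 -5.7500 2.3750]
Step 3: x=[5.7745 10.2022 18.5274] v=[3.0039 -5.9414 2.2344]
Step 4: x=[6.4413 9.2040 18.7954] v=[2.6672 -3.9927 1.0718]
Step 5: x=[6.8782 9.0594 18.6144] v=[1.7476 -0.5784 -0.7239]
Step 6: x=[7.0216 9.8365 17.9891] v=[0.5734 3.1085 -2.5014]

Answer: 7.0216 9.8365 17.9891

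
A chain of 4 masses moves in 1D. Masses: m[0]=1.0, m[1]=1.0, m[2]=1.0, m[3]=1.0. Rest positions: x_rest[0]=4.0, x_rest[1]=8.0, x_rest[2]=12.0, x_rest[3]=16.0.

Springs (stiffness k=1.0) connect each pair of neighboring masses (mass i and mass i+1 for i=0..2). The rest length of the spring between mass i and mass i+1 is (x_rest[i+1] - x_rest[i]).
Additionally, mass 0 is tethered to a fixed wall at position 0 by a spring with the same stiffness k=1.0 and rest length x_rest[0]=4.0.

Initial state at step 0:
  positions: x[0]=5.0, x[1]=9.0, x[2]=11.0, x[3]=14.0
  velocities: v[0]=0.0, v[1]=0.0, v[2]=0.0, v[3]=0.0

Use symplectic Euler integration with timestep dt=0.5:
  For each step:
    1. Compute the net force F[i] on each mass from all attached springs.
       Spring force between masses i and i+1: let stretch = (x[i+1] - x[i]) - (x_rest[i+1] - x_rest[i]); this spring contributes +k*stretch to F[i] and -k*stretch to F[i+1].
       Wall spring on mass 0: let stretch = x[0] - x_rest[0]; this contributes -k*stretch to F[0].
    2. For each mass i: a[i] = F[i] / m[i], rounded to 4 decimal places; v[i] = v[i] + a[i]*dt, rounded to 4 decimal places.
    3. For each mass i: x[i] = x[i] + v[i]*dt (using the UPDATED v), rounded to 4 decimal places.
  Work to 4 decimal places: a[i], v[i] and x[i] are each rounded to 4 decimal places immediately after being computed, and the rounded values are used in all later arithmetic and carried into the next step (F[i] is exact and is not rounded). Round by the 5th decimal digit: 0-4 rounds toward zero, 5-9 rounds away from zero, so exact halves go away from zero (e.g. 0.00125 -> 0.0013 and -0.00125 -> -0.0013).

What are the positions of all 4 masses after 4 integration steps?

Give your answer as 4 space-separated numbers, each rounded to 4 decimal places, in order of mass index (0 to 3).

Answer: 2.8633 6.6875 11.6485 16.2228

Derivation:
Step 0: x=[5.0000 9.0000 11.0000 14.0000] v=[0.0000 0.0000 0.0000 0.0000]
Step 1: x=[4.7500 8.5000 11.2500 14.2500] v=[-0.5000 -1.0000 0.5000 0.5000]
Step 2: x=[4.2500 7.7500 11.5625 14.7500] v=[-1.0000 -1.5000 0.6250 1.0000]
Step 3: x=[3.5625 7.0781 11.7188 15.4532] v=[-1.3750 -1.3438 0.3125 1.4063]
Step 4: x=[2.8633 6.6875 11.6485 16.2228] v=[-1.3985 -0.7813 -0.1407 1.5391]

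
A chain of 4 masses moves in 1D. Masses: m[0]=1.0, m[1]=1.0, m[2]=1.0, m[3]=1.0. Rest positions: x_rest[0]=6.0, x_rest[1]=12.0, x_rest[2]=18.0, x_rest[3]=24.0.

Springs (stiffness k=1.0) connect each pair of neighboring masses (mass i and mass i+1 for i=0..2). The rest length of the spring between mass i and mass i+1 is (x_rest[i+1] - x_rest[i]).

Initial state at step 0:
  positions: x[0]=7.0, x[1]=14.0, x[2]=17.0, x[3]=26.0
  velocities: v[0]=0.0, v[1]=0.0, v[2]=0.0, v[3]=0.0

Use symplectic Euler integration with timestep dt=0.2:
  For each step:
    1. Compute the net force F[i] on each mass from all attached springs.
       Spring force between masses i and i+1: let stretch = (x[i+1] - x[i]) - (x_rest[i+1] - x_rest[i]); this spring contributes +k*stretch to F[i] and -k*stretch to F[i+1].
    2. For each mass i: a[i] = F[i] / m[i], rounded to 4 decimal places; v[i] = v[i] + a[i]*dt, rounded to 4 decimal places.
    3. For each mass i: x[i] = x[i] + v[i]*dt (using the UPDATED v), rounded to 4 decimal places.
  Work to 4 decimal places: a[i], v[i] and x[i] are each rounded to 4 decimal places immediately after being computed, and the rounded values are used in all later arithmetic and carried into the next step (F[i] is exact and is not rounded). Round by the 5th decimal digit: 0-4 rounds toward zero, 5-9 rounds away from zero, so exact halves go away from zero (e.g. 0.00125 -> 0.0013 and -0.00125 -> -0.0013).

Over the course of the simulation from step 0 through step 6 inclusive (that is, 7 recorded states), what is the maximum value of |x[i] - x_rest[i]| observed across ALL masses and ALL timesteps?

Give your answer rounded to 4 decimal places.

Answer: 2.2224

Derivation:
Step 0: x=[7.0000 14.0000 17.0000 26.0000] v=[0.0000 0.0000 0.0000 0.0000]
Step 1: x=[7.0400 13.8400 17.2400 25.8800] v=[0.2000 -0.8000 1.2000 -0.6000]
Step 2: x=[7.1120 13.5440 17.6896 25.6544] v=[0.3600 -1.4800 2.2480 -1.1280]
Step 3: x=[7.2013 13.1565 18.2920 25.3502] v=[0.4464 -1.9373 3.0118 -1.5210]
Step 4: x=[7.2888 12.7363 18.9713 25.0037] v=[0.4374 -2.1012 3.3963 -1.7326]
Step 5: x=[7.3542 12.3476 19.6425 24.6559] v=[0.3269 -1.9437 3.3558 -1.7391]
Step 6: x=[7.3793 12.0509 20.2224 24.3475] v=[0.1256 -1.4834 2.8995 -1.5418]
Max displacement = 2.2224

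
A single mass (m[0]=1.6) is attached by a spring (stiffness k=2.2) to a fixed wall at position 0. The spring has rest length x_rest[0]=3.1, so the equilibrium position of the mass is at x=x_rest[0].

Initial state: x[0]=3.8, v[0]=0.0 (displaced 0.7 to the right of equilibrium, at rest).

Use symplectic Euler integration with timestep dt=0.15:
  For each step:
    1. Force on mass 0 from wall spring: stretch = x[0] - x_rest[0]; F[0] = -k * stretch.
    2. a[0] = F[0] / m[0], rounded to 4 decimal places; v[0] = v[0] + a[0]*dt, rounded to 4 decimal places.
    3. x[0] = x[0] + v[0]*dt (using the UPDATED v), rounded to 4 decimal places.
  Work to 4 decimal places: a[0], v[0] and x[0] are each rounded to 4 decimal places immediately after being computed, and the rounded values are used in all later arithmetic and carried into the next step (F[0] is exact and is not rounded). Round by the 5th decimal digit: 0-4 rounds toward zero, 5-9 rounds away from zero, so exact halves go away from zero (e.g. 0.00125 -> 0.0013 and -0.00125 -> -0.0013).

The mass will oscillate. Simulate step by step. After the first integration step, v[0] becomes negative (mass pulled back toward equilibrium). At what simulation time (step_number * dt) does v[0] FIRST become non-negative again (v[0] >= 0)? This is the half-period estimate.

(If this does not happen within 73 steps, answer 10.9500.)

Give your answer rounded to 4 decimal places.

Answer: 2.7000

Derivation:
Step 0: x=[3.8000] v=[0.0000]
Step 1: x=[3.7783] v=[-0.1444]
Step 2: x=[3.7357] v=[-0.2843]
Step 3: x=[3.6734] v=[-0.4154]
Step 4: x=[3.5933] v=[-0.5337]
Step 5: x=[3.4980] v=[-0.6354]
Step 6: x=[3.3904] v=[-0.7175]
Step 7: x=[3.2738] v=[-0.7774]
Step 8: x=[3.1518] v=[-0.8133]
Step 9: x=[3.0282] v=[-0.8240]
Step 10: x=[2.9068] v=[-0.8092]
Step 11: x=[2.7914] v=[-0.7693]
Step 12: x=[2.6855] v=[-0.7057]
Step 13: x=[2.5925] v=[-0.6202]
Step 14: x=[2.5152] v=[-0.5155]
Step 15: x=[2.4560] v=[-0.3949]
Step 16: x=[2.4167] v=[-0.2621]
Step 17: x=[2.3985] v=[-0.1212]
Step 18: x=[2.4020] v=[0.0235]
First v>=0 after going negative at step 18, time=2.7000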